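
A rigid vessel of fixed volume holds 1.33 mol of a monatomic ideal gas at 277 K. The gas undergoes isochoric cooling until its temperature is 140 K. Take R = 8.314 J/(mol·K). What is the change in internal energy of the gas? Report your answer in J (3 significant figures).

ΔU ≈ -2270 J

Constant volume ⇒ W = 0, so Q = ΔU = nCᵥΔT with Cᵥ = 3R/2 = 12.47 J/(mol·K).
ΔU = (1.33)(12.47)(140 − 277) = -2272 J.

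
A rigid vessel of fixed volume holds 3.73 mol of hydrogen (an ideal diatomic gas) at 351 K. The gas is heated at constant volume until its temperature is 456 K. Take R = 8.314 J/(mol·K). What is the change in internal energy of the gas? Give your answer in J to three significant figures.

Constant volume ⇒ W = 0, so Q = ΔU = nCᵥΔT with Cᵥ = 5R/2 = 20.79 J/(mol·K).
ΔU = (3.73)(20.79)(456 − 351) = 8140 J.

ΔU ≈ 8140 J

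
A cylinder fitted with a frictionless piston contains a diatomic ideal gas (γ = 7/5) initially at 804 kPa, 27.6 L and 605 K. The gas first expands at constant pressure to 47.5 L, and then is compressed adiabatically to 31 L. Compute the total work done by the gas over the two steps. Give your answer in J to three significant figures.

W_total ≈ -1770 J

Step 1 (isobaric): W = PΔV = (804 kPa)(47.5 − 27.6 L) = 16000 J.
After step 1: P = 804 kPa, V = 47.5 L, T = 1041 K.
Step 2 (adiabatic): W = (P₁V₁ − P₂V₂)/(γ−1) = (38190 − 45298)/0.4 = -17771 J.
W_total = 16000 − 17771 = -1771 J.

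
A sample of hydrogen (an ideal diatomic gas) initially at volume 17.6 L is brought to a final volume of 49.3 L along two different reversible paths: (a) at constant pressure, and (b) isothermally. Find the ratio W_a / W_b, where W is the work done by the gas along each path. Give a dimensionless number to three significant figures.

W_a / W_b ≈ 1.75

Path (a) isobaric: W = P₁(V₂ − V₁) → W_a/(P₁V₁) = 1.801.
Path (b) isothermal: W = P₁V₁ ln(V₂/V₁) → W_b/(P₁V₁) = 1.03.
W_a / W_b = 1.801 / 1.03 = 1.749.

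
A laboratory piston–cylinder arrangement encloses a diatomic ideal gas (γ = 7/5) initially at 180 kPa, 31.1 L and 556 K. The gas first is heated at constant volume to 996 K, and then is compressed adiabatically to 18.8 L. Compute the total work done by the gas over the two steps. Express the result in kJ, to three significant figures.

Step 1 (isochoric): W = 0 (constant volume).
After step 1: P = 322.4 kPa (V unchanged).
Step 2 (adiabatic): W = (P₁V₁ − P₂V₂)/(γ−1) = (10028 − 12265)/0.4 = -5592 J.
W_total = 0 − 5592 = -5592 J.

W_total ≈ -5.59 kJ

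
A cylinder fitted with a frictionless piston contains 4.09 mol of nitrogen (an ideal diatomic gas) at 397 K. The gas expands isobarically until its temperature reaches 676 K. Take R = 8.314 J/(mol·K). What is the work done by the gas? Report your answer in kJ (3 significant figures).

W ≈ 9.49 kJ

Isobaric: W = P ΔV = nR ΔT.
W = (4.09)(8.314)(676 − 397) = 9487 J.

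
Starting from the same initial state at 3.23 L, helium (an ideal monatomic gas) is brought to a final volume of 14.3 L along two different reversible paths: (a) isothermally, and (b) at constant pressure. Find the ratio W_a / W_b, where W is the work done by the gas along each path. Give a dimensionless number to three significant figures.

Path (a) isothermal: W = P₁V₁ ln(V₂/V₁) → W_a/(P₁V₁) = 1.488.
Path (b) isobaric: W = P₁(V₂ − V₁) → W_b/(P₁V₁) = 3.427.
W_a / W_b = 1.488 / 3.427 = 0.4341.

W_a / W_b ≈ 0.434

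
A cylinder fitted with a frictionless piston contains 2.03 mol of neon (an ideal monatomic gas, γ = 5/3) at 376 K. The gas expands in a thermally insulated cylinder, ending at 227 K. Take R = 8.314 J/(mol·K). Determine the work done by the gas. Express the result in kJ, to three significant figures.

W ≈ 3.77 kJ

Adiabatic ⇒ Q = 0, so W_by = −ΔU = nCᵥ(T₁ − T₂).
Cᵥ = 3R/2 = 12.47 J/(mol·K).
W = (2.03)(12.47)(376 − 227) = 3772 J.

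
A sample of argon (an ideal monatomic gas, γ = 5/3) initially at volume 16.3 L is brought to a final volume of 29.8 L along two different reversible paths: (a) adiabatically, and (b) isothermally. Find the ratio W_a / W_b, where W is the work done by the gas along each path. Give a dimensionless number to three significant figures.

W_a / W_b ≈ 0.823

Path (a) adiabatic: W = P₁V₁(1 − (V₁/V₂)^(γ−1))/(γ−1) → W_a/(P₁V₁) = 0.4968.
Path (b) isothermal: W = P₁V₁ ln(V₂/V₁) → W_b/(P₁V₁) = 0.6033.
W_a / W_b = 0.4968 / 0.6033 = 0.8233.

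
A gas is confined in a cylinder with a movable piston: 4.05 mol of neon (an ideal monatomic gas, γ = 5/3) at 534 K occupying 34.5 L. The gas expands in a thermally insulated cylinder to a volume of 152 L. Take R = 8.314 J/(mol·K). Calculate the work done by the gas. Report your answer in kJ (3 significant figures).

W ≈ 16.9 kJ

Adiabatic: TV^(γ−1) = const with γ = 5/3.
T₂ = T₁ (V₁/V₂)^(γ−1) = 534 × (34.5/152)^0.667 = 534 × 0.3721 = 198.7 K.
W_by = nCᵥ(T₁ − T₂) = (4.05)(12.47)(534 − 198.7) = 16935 J.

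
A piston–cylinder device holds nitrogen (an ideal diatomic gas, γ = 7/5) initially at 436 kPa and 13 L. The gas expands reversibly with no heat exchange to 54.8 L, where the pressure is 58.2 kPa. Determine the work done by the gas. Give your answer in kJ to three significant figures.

Adiabatic: W = (P₁V₁ − P₂V₂)/(γ − 1) with γ = 7/5.
P₁V₁ = 5668 J, P₂V₂ = 3189 J.
W = (5668 − 3189) / 0.4 = 6197 J.

W ≈ 6.20 kJ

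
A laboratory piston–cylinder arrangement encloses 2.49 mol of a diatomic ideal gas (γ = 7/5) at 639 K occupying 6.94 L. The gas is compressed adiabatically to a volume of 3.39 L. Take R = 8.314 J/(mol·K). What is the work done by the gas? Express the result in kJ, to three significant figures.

W ≈ -11.0 kJ

Adiabatic: TV^(γ−1) = const with γ = 7/5.
T₂ = T₁ (V₁/V₂)^(γ−1) = 639 × (6.94/3.39)^0.4 = 639 × 1.332 = 851.1 K.
W_by = nCᵥ(T₁ − T₂) = (2.49)(20.79)(639 − 851.1) = -10976 J.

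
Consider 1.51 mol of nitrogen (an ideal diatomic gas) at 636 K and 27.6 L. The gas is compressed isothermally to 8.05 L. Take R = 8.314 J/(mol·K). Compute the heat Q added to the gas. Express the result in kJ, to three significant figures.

Isothermal ⇒ ΔU = 0, so Q = W = nRT ln(V₂/V₁).
Q = (1.51)(8.314)(636) ln(8.05/27.6) = 7984 × -1.232 = -9838 J.

Q ≈ -9.84 kJ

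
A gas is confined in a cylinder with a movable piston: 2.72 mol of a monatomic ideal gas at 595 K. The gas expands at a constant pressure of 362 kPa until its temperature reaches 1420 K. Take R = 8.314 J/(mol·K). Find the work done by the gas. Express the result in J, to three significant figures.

Isobaric: W = P ΔV = nR ΔT.
W = (2.72)(8.314)(1420 − 595) = 18657 J.

W ≈ 18700 J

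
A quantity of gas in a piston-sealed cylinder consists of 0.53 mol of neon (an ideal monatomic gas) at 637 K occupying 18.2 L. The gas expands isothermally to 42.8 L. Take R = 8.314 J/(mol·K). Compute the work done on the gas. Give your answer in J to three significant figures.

W ≈ -2400 J

Isothermal: W = nRT ln(V₂/V₁).
W = (0.53)(8.314)(637) × ln(42.8/18.2)
  = 2807 × 0.8551
W_by_gas = 2400 J; work on gas = −W_by = -2400 J.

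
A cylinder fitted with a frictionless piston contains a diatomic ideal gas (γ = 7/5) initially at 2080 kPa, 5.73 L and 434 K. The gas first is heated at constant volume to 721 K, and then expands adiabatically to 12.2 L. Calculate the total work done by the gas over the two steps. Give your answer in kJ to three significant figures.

Step 1 (isochoric): W = 0 (constant volume).
After step 1: P = 3455 kPa (V unchanged).
Step 2 (adiabatic): W = (P₁V₁ − P₂V₂)/(γ−1) = (19800 − 14635)/0.4 = 12913 J.
W_total = 0 + 12913 = 12913 J.

W_total ≈ 12.9 kJ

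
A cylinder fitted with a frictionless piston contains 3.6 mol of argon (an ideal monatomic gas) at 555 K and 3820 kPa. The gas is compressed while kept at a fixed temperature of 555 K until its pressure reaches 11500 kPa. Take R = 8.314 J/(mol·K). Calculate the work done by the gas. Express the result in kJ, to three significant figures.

W ≈ -18.3 kJ

Isothermal process: W = nRT ln(V₂/V₁) = nRT ln(P₁/P₂).
W = (3.6)(8.314)(555) × ln(3820/11500)
  = 16611 × ln(0.3322) = 16611 × -1.102
W_by_gas = -18307 J.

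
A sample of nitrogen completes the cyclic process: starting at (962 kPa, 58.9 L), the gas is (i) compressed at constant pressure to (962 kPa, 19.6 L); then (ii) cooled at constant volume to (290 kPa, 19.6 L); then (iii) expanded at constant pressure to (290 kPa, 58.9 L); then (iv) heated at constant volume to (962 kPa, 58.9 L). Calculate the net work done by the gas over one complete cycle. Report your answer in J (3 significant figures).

Constant-volume legs do no work.
W(i) = (962)(19.6 − 58.9) = -37807 J; W(iii) = (290)(58.9 − 19.6) = 11397 J.
W_net = -37807 + 11397 = -26410 J (the counter-clockwise enclosed area).

W_net ≈ -26400 J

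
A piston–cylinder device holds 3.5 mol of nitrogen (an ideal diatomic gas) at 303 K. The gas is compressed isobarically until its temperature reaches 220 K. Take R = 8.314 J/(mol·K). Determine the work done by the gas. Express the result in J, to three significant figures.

Isobaric: W = P ΔV = nR ΔT.
W = (3.5)(8.314)(220 − 303) = -2415 J.

W ≈ -2420 J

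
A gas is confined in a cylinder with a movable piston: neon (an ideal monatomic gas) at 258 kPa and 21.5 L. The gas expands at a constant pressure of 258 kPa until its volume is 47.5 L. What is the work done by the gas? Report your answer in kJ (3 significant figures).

W ≈ 6.71 kJ

Isobaric: W = P ΔV.
W = (258 kPa)(47.5 − 21.5 L) = (258)(26) = 6708 J.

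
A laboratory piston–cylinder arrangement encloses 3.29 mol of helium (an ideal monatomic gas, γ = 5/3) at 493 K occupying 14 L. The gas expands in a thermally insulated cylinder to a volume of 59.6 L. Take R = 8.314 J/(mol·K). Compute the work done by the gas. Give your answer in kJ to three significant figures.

Adiabatic: TV^(γ−1) = const with γ = 5/3.
T₂ = T₁ (V₁/V₂)^(γ−1) = 493 × (14/59.6)^0.667 = 493 × 0.3807 = 187.7 K.
W_by = nCᵥ(T₁ − T₂) = (3.29)(12.47)(493 − 187.7) = 12527 J.

W ≈ 12.5 kJ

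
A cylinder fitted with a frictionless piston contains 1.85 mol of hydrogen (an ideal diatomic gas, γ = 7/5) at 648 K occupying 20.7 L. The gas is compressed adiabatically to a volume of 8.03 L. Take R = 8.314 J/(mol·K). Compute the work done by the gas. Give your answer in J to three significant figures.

W ≈ -11500 J

Adiabatic: TV^(γ−1) = const with γ = 7/5.
T₂ = T₁ (V₁/V₂)^(γ−1) = 648 × (20.7/8.03)^0.4 = 648 × 1.461 = 946.4 K.
W_by = nCᵥ(T₁ − T₂) = (1.85)(20.79)(648 − 946.4) = -11474 J.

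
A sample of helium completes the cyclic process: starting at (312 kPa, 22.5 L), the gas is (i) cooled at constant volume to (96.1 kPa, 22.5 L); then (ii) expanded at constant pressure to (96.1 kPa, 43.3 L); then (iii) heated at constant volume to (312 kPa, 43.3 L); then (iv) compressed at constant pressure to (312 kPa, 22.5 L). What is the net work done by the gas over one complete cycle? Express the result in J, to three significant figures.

W_net ≈ -4490 J

Constant-volume legs do no work.
W(ii) = (96.1)(43.3 − 22.5) = 1999 J; W(iv) = (312)(22.5 − 43.3) = -6490 J.
W_net = 1999 − 6490 = -4491 J (the counter-clockwise enclosed area).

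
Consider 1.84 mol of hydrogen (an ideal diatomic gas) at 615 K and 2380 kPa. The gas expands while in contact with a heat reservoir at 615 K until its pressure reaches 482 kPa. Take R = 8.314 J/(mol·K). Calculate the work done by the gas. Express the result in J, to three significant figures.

Isothermal process: W = nRT ln(V₂/V₁) = nRT ln(P₁/P₂).
W = (1.84)(8.314)(615) × ln(2380/482)
  = 9408 × ln(4.938) = 9408 × 1.597
W_by_gas = 15024 J.

W ≈ 15000 J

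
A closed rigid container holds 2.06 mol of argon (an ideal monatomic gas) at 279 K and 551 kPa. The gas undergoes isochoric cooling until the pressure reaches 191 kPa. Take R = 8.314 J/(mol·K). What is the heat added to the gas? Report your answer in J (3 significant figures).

Q ≈ -4680 J

Constant volume ⇒ W = 0, so Q = ΔU = nCᵥΔT with Cᵥ = 3R/2 = 12.47 J/(mol·K).
At constant V, T₂/T₁ = P₂/P₁ ⇒ ΔT = T₁(P₂/P₁ − 1) = 279·(191/551 − 1) = -182.3 K.
ΔU = (2.06)(12.47)(-182.3) = -4683 J.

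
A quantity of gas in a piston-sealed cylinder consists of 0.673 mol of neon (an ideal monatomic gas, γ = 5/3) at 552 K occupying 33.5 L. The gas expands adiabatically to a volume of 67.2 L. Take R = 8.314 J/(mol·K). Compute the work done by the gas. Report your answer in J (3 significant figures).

Adiabatic: TV^(γ−1) = const with γ = 5/3.
T₂ = T₁ (V₁/V₂)^(γ−1) = 552 × (33.5/67.2)^0.667 = 552 × 0.6287 = 347 K.
W_by = nCᵥ(T₁ − T₂) = (0.673)(12.47)(552 − 347) = 1720 J.

W ≈ 1720 J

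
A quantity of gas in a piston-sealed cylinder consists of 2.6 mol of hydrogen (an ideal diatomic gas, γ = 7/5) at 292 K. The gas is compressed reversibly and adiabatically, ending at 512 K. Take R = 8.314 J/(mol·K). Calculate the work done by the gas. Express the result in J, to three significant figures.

Adiabatic ⇒ Q = 0, so W_by = −ΔU = nCᵥ(T₁ − T₂).
Cᵥ = 5R/2 = 20.79 J/(mol·K).
W = (2.6)(20.79)(292 − 512) = -11889 J.

W ≈ -11900 J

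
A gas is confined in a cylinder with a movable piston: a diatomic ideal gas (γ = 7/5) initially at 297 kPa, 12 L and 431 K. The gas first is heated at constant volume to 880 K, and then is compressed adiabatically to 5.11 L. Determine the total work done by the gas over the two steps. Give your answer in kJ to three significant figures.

W_total ≈ -7.40 kJ

Step 1 (isochoric): W = 0 (constant volume).
After step 1: P = 606.4 kPa (V unchanged).
Step 2 (adiabatic): W = (P₁V₁ − P₂V₂)/(γ−1) = (7277 − 10239)/0.4 = -7405 J.
W_total = 0 − 7405 = -7405 J.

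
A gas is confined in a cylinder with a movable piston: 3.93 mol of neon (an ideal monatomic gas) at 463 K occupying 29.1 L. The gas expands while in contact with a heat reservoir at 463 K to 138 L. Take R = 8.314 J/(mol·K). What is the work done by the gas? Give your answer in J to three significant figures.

Isothermal: W = nRT ln(V₂/V₁).
W = (3.93)(8.314)(463) × ln(138/29.1)
  = 15128 × 1.557
W_by_gas = 23547 J.

W ≈ 23500 J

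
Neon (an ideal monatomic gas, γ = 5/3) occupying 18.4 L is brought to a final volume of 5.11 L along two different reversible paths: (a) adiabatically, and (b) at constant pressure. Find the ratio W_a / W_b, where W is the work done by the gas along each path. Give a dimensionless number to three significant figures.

Path (a) adiabatic: W = P₁V₁(1 − (V₁/V₂)^(γ−1))/(γ−1) → W_a/(P₁V₁) = -2.024.
Path (b) isobaric: W = P₁(V₂ − V₁) → W_b/(P₁V₁) = -0.7223.
W_a / W_b = -2.024 / -0.7223 = 2.802.

W_a / W_b ≈ 2.80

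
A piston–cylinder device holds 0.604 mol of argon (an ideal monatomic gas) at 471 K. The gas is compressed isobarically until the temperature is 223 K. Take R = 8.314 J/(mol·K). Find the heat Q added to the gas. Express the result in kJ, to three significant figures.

Q ≈ -3.11 kJ

Isobaric: W = nRΔT = (0.604)(8.314)(-248) = -1245 J.
ΔU = nCᵥΔT with Cᵥ = 3R/2: ΔU = (0.604)(12.47)(-248) = -1868 J.
Q = ΔU + W = -1868 − 1245 = -3113 J.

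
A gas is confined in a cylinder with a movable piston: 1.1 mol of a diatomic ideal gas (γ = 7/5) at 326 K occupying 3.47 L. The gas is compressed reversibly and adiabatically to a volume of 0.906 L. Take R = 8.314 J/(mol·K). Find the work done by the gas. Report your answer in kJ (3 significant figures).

W ≈ -5.30 kJ

Adiabatic: TV^(γ−1) = const with γ = 7/5.
T₂ = T₁ (V₁/V₂)^(γ−1) = 326 × (3.47/0.906)^0.4 = 326 × 1.711 = 557.8 K.
W_by = nCᵥ(T₁ − T₂) = (1.1)(20.79)(326 − 557.8) = -5300 J.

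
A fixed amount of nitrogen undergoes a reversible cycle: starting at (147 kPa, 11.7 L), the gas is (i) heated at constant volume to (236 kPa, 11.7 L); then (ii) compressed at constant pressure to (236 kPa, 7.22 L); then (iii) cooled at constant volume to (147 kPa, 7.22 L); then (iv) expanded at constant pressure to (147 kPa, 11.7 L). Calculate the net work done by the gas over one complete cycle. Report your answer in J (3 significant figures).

Constant-volume legs do no work.
W(ii) = (236)(7.22 − 11.7) = -1057 J; W(iv) = (147)(11.7 − 7.22) = 658.6 J.
W_net = -1057 + 658.6 = -398.7 J (the counter-clockwise enclosed area).

W_net ≈ -399 J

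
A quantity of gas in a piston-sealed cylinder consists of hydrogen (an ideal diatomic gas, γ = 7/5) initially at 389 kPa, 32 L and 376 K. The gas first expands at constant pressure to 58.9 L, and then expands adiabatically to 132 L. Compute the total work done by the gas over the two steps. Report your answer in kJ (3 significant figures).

W_total ≈ 26.3 kJ

Step 1 (isobaric): W = PΔV = (389 kPa)(58.9 − 32 L) = 10464 J.
After step 1: P = 389 kPa, V = 58.9 L, T = 692.1 K.
Step 2 (adiabatic): W = (P₁V₁ − P₂V₂)/(γ−1) = (22912 − 16591)/0.4 = 15802 J.
W_total = 10464 + 15802 = 26266 J.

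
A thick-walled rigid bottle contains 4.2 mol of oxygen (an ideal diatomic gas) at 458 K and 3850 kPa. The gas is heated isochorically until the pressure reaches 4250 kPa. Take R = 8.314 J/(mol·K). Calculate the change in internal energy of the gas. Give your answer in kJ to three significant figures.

ΔU ≈ 4.15 kJ

Constant volume ⇒ W = 0, so Q = ΔU = nCᵥΔT with Cᵥ = 5R/2 = 20.79 J/(mol·K).
At constant V, T₂/T₁ = P₂/P₁ ⇒ ΔT = T₁(P₂/P₁ − 1) = 458·(4250/3850 − 1) = 47.58 K.
ΔU = (4.2)(20.79)(47.58) = 4154 J.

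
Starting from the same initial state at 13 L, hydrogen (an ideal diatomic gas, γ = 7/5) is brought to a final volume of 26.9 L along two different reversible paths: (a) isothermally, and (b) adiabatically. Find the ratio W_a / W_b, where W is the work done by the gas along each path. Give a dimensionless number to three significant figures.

Path (a) isothermal: W = P₁V₁ ln(V₂/V₁) → W_a/(P₁V₁) = 0.7272.
Path (b) adiabatic: W = P₁V₁(1 − (V₁/V₂)^(γ−1))/(γ−1) → W_b/(P₁V₁) = 0.631.
W_a / W_b = 0.7272 / 0.631 = 1.152.

W_a / W_b ≈ 1.15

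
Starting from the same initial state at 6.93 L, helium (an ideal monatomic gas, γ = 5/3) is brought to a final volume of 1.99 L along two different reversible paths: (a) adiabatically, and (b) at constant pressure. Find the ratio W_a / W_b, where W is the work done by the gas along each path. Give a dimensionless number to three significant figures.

Path (a) adiabatic: W = P₁V₁(1 − (V₁/V₂)^(γ−1))/(γ−1) → W_a/(P₁V₁) = -1.946.
Path (b) isobaric: W = P₁(V₂ − V₁) → W_b/(P₁V₁) = -0.7128.
W_a / W_b = -1.946 / -0.7128 = 2.73.

W_a / W_b ≈ 2.73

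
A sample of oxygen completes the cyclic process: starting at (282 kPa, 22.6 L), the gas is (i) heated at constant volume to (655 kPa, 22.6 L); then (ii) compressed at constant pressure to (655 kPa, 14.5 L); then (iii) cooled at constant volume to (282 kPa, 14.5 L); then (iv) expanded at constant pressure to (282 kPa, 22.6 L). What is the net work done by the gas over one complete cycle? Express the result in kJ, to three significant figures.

W_net ≈ -3.02 kJ

Constant-volume legs do no work.
W(ii) = (655)(14.5 − 22.6) = -5306 J; W(iv) = (282)(22.6 − 14.5) = 2284 J.
W_net = -5306 + 2284 = -3021 J (the counter-clockwise enclosed area).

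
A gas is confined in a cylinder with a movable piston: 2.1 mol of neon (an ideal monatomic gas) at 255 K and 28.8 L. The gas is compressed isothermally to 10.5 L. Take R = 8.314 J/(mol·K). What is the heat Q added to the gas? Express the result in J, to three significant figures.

Q ≈ -4490 J

Isothermal ⇒ ΔU = 0, so Q = W = nRT ln(V₂/V₁).
Q = (2.1)(8.314)(255) ln(10.5/28.8) = 4452 × -1.009 = -4492 J.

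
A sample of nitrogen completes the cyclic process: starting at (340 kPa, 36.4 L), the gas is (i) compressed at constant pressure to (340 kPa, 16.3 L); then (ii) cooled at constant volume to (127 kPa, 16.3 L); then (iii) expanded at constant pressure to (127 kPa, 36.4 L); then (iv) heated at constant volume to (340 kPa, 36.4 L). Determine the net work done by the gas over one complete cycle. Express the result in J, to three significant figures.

Constant-volume legs do no work.
W(i) = (340)(16.3 − 36.4) = -6834 J; W(iii) = (127)(36.4 − 16.3) = 2553 J.
W_net = -6834 + 2553 = -4281 J (the counter-clockwise enclosed area).

W_net ≈ -4280 J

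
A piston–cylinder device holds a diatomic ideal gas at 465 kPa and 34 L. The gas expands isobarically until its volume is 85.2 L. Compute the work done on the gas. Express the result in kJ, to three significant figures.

W ≈ -23.8 kJ

Isobaric: W = P ΔV.
W = (465 kPa)(85.2 − 34 L) = (465)(51.2) = 23808 J.
Work on gas = −W_by = -23808 J.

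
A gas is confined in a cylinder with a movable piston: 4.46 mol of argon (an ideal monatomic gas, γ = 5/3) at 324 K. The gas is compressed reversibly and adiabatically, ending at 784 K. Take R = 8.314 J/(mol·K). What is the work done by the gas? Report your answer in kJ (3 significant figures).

Adiabatic ⇒ Q = 0, so W_by = −ΔU = nCᵥ(T₁ − T₂).
Cᵥ = 3R/2 = 12.47 J/(mol·K).
W = (4.46)(12.47)(324 − 784) = -25586 J.

W ≈ -25.6 kJ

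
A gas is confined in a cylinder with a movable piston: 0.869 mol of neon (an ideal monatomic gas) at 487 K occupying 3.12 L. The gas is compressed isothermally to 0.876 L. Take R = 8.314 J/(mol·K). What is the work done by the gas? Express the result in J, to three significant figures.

W ≈ -4470 J

Isothermal: W = nRT ln(V₂/V₁).
W = (0.869)(8.314)(487) × ln(0.876/3.12)
  = 3519 × -1.27
W_by_gas = -4469 J.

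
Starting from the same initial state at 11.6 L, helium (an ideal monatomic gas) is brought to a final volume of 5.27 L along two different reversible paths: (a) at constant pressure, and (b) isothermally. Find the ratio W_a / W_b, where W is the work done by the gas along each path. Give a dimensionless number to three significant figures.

Path (a) isobaric: W = P₁(V₂ − V₁) → W_a/(P₁V₁) = -0.5457.
Path (b) isothermal: W = P₁V₁ ln(V₂/V₁) → W_b/(P₁V₁) = -0.789.
W_a / W_b = -0.5457 / -0.789 = 0.6916.

W_a / W_b ≈ 0.692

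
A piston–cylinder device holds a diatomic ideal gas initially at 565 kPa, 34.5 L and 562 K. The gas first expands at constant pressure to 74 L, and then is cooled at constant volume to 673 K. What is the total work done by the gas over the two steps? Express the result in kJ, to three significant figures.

Step 1 (isobaric): W = PΔV = (565 kPa)(74 − 34.5 L) = 22318 J.
Step 2 (isochoric): W = 0 (constant volume).
W_total = 22318 + 0 = 22318 J.

W_total ≈ 22.3 kJ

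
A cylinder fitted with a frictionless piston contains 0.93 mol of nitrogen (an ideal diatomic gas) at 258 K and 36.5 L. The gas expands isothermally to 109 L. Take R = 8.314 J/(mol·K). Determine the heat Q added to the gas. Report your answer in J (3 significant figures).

Q ≈ 2180 J

Isothermal ⇒ ΔU = 0, so Q = W = nRT ln(V₂/V₁).
Q = (0.93)(8.314)(258) ln(109/36.5) = 1995 × 1.094 = 2182 J.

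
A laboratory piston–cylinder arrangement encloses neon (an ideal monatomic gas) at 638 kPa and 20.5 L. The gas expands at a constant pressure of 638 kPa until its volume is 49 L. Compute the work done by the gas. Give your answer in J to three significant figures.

Isobaric: W = P ΔV.
W = (638 kPa)(49 − 20.5 L) = (638)(28.5) = 18183 J.

W ≈ 18200 J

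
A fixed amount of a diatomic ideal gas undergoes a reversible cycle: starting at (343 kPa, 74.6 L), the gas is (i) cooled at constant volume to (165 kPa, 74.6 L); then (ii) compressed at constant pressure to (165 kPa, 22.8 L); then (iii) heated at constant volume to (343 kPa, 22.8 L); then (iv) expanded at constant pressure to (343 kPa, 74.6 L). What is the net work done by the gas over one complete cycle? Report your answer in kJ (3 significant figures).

Constant-volume legs do no work.
W(ii) = (165)(22.8 − 74.6) = -8547 J; W(iv) = (343)(74.6 − 22.8) = 17767 J.
W_net = -8547 + 17767 = 9220 J (the clockwise enclosed area).

W_net ≈ 9.22 kJ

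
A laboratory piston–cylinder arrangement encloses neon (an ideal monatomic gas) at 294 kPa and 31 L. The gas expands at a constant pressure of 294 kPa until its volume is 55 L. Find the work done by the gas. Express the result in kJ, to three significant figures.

Isobaric: W = P ΔV.
W = (294 kPa)(55 − 31 L) = (294)(24) = 7056 J.

W ≈ 7.06 kJ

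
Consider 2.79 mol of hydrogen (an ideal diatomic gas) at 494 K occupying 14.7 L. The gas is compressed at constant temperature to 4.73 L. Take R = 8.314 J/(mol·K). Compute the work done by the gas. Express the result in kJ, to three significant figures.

Isothermal: W = nRT ln(V₂/V₁).
W = (2.79)(8.314)(494) × ln(4.73/14.7)
  = 11459 × -1.134
W_by_gas = -12993 J.

W ≈ -13.0 kJ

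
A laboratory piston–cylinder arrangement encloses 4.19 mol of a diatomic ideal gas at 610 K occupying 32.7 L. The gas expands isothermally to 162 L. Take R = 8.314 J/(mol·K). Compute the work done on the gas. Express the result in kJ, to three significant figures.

Isothermal: W = nRT ln(V₂/V₁).
W = (4.19)(8.314)(610) × ln(162/32.7)
  = 21250 × 1.6
W_by_gas = 34004 J; work on gas = −W_by = -34004 J.

W ≈ -34.0 kJ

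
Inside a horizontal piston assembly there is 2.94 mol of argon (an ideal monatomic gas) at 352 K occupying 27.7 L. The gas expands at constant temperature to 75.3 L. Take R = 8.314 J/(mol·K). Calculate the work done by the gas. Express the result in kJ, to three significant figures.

Isothermal: W = nRT ln(V₂/V₁).
W = (2.94)(8.314)(352) × ln(75.3/27.7)
  = 8604 × 1
W_by_gas = 8604 J.

W ≈ 8.60 kJ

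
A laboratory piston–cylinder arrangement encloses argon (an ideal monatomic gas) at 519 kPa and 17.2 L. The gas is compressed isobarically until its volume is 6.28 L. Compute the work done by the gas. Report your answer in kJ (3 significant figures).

W ≈ -5.67 kJ

Isobaric: W = P ΔV.
W = (519 kPa)(6.28 − 17.2 L) = (519)(-10.92) = -5667 J.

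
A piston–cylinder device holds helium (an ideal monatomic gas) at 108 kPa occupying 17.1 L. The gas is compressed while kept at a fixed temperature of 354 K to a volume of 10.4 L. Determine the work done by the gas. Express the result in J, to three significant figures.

Isothermal: W = nRT ln(V₂/V₁) = P₁V₁ ln(V₂/V₁).
P₁V₁ = (108 kPa)(17.1 L) = 1847 J.
W = 1847 × ln(10.4/17.1) = 1847 × -0.4973
W_by_gas = -918.4 J.

W ≈ -918 J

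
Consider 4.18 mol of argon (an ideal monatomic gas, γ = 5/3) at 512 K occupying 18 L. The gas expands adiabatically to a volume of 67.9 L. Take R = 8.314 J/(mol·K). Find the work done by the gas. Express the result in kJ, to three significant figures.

W ≈ 15.7 kJ

Adiabatic: TV^(γ−1) = const with γ = 5/3.
T₂ = T₁ (V₁/V₂)^(γ−1) = 512 × (18/67.9)^0.667 = 512 × 0.4127 = 211.3 K.
W_by = nCᵥ(T₁ − T₂) = (4.18)(12.47)(512 − 211.3) = 15676 J.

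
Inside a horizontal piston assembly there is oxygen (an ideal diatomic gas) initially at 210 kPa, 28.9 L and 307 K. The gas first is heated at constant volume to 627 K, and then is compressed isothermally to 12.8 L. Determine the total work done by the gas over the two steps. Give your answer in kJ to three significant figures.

Step 1 (isochoric): W = 0 (constant volume).
After step 1: P = 428.9 kPa (V unchanged).
Step 2 (isothermal): W = P₁V₁ ln(V₂/V₁) = (12395) ln(12.8/28.9) = -10094 J.
W_total = 0 − 10094 = -10094 J.

W_total ≈ -10.1 kJ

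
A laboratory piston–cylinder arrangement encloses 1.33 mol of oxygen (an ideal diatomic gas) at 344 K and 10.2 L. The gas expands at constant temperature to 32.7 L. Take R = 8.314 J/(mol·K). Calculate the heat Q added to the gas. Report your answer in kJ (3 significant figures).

Q ≈ 4.43 kJ

Isothermal ⇒ ΔU = 0, so Q = W = nRT ln(V₂/V₁).
Q = (1.33)(8.314)(344) ln(32.7/10.2) = 3804 × 1.165 = 4431 J.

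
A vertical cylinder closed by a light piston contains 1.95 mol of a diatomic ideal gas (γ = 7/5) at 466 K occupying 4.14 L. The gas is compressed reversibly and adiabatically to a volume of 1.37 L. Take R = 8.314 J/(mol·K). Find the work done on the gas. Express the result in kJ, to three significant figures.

W ≈ 10.5 kJ

Adiabatic: TV^(γ−1) = const with γ = 7/5.
T₂ = T₁ (V₁/V₂)^(γ−1) = 466 × (4.14/1.37)^0.4 = 466 × 1.556 = 725.3 K.
W_by = nCᵥ(T₁ − T₂) = (1.95)(20.79)(466 − 725.3) = -10508 J.
Work on gas = −W_by = 10508 J.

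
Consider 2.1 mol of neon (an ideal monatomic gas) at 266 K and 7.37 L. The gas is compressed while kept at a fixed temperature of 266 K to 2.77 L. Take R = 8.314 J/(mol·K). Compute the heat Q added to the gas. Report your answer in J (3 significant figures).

Isothermal ⇒ ΔU = 0, so Q = W = nRT ln(V₂/V₁).
Q = (2.1)(8.314)(266) ln(2.77/7.37) = 4644 × -0.9786 = -4545 J.

Q ≈ -4540 J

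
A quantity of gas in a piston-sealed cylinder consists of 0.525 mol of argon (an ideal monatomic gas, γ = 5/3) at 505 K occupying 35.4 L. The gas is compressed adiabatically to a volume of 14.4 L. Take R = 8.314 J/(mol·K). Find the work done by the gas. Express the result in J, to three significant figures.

W ≈ -2720 J

Adiabatic: TV^(γ−1) = const with γ = 5/3.
T₂ = T₁ (V₁/V₂)^(γ−1) = 505 × (35.4/14.4)^0.667 = 505 × 1.821 = 919.9 K.
W_by = nCᵥ(T₁ − T₂) = (0.525)(12.47)(505 − 919.9) = -2716 J.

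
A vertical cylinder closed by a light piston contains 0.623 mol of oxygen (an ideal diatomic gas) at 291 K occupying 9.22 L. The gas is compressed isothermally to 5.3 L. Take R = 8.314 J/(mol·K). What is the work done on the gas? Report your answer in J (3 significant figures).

Isothermal: W = nRT ln(V₂/V₁).
W = (0.623)(8.314)(291) × ln(5.3/9.22)
  = 1507 × -0.5537
W_by_gas = -834.5 J; work on gas = −W_by = 834.5 J.

W ≈ 835 J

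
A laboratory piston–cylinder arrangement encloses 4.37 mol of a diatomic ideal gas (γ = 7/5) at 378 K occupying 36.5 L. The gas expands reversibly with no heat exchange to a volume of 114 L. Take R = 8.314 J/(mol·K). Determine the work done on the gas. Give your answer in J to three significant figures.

Adiabatic: TV^(γ−1) = const with γ = 7/5.
T₂ = T₁ (V₁/V₂)^(γ−1) = 378 × (36.5/114)^0.4 = 378 × 0.6341 = 239.7 K.
W_by = nCᵥ(T₁ − T₂) = (4.37)(20.79)(378 − 239.7) = 12563 J.
Work on gas = −W_by = -12563 J.

W ≈ -12600 J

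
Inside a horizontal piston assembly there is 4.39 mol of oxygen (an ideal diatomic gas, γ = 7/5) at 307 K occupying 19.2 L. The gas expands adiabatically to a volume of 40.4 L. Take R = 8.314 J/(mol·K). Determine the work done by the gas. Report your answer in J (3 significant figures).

W ≈ 7210 J

Adiabatic: TV^(γ−1) = const with γ = 7/5.
T₂ = T₁ (V₁/V₂)^(γ−1) = 307 × (19.2/40.4)^0.4 = 307 × 0.7426 = 228 K.
W_by = nCᵥ(T₁ − T₂) = (4.39)(20.79)(307 − 228) = 7210 J.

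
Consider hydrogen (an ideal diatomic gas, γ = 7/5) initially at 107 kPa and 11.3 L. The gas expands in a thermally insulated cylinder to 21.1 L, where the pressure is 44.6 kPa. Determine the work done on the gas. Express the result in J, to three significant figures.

Adiabatic: W = (P₁V₁ − P₂V₂)/(γ − 1) with γ = 7/5.
P₁V₁ = 1209 J, P₂V₂ = 941.1 J.
W = (1209 − 941.1) / 0.4 = 670.1 J.
Work on gas = −W_by = -670.1 J.

W ≈ -670 J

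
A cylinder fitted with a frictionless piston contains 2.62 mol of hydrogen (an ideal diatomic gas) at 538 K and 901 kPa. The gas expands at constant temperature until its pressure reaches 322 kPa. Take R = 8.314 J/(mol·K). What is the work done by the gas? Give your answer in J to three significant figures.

Isothermal process: W = nRT ln(V₂/V₁) = nRT ln(P₁/P₂).
W = (2.62)(8.314)(538) × ln(901/322)
  = 11719 × ln(2.798) = 11719 × 1.029
W_by_gas = 12058 J.

W ≈ 12100 J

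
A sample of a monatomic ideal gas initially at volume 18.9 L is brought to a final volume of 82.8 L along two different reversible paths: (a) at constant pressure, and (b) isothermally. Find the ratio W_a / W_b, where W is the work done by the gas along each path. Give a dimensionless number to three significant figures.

Path (a) isobaric: W = P₁(V₂ − V₁) → W_a/(P₁V₁) = 3.381.
Path (b) isothermal: W = P₁V₁ ln(V₂/V₁) → W_b/(P₁V₁) = 1.477.
W_a / W_b = 3.381 / 1.477 = 2.289.

W_a / W_b ≈ 2.29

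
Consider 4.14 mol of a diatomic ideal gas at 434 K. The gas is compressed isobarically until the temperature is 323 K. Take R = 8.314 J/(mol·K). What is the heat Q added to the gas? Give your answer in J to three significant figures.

Q ≈ -13400 J

Isobaric: W = nRΔT = (4.14)(8.314)(-111) = -3821 J.
ΔU = nCᵥΔT with Cᵥ = 5R/2: ΔU = (4.14)(20.79)(-111) = -9552 J.
Q = ΔU + W = -9552 − 3821 = -13372 J.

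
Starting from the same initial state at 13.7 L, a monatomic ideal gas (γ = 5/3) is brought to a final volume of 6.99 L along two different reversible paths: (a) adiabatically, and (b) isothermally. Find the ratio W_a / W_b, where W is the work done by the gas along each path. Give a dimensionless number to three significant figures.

W_a / W_b ≈ 1.26

Path (a) adiabatic: W = P₁V₁(1 − (V₁/V₂)^(γ−1))/(γ−1) → W_a/(P₁V₁) = -0.8492.
Path (b) isothermal: W = P₁V₁ ln(V₂/V₁) → W_b/(P₁V₁) = -0.6729.
W_a / W_b = -0.8492 / -0.6729 = 1.262.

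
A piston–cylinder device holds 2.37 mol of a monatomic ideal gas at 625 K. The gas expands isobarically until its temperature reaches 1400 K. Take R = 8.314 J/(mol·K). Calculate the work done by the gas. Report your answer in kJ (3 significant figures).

W ≈ 15.3 kJ

Isobaric: W = P ΔV = nR ΔT.
W = (2.37)(8.314)(1400 − 625) = 15271 J.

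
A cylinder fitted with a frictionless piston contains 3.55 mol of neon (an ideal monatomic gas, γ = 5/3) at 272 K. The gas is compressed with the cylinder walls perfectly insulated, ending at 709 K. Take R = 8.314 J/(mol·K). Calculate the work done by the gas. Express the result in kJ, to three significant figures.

Adiabatic ⇒ Q = 0, so W_by = −ΔU = nCᵥ(T₁ − T₂).
Cᵥ = 3R/2 = 12.47 J/(mol·K).
W = (3.55)(12.47)(272 − 709) = -19347 J.

W ≈ -19.3 kJ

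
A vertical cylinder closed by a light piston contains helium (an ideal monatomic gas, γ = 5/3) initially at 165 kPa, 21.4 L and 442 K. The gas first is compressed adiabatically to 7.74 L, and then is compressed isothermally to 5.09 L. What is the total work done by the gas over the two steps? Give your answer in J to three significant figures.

Step 1 (adiabatic): W = (P₁V₁ − P₂V₂)/(γ−1) = (3531 − 6956)/0.667 = -5137 J.
After step 1: P = 898.7 kPa, V = 7.74 L, T = 870.7 K.
Step 2 (isothermal): W = P₁V₁ ln(V₂/V₁) = (6956) ln(5.09/7.74) = -2915 J.
W_total = -5137 − 2915 = -8053 J.

W_total ≈ -8050 J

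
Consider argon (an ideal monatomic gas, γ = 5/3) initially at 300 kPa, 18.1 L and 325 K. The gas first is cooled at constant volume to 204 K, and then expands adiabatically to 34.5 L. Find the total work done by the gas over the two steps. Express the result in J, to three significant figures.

Step 1 (isochoric): W = 0 (constant volume).
After step 1: P = 188.3 kPa (V unchanged).
Step 2 (adiabatic): W = (P₁V₁ − P₂V₂)/(γ−1) = (3408 − 2217)/0.667 = 1787 J.
W_total = 0 + 1787 = 1787 J.

W_total ≈ 1790 J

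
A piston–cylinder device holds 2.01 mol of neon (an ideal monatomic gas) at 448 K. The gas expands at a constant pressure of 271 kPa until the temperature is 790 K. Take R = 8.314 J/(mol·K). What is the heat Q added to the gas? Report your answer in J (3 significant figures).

Q ≈ 14300 J

Isobaric: W = nRΔT = (2.01)(8.314)(342) = 5715 J.
ΔU = nCᵥΔT with Cᵥ = 3R/2: ΔU = (2.01)(12.47)(342) = 8573 J.
Q = ΔU + W = 8573 + 5715 = 14288 J.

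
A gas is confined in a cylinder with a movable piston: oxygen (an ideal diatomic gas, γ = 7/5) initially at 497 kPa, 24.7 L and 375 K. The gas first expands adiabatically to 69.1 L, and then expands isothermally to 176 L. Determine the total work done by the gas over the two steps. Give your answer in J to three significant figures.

Step 1 (adiabatic): W = (P₁V₁ − P₂V₂)/(γ−1) = (12276 − 8135)/0.4 = 10353 J.
After step 1: P = 117.7 kPa, V = 69.1 L, T = 248.5 K.
Step 2 (isothermal): W = P₁V₁ ln(V₂/V₁) = (8135) ln(176/69.1) = 7605 J.
W_total = 10353 + 7605 = 17958 J.

W_total ≈ 18000 J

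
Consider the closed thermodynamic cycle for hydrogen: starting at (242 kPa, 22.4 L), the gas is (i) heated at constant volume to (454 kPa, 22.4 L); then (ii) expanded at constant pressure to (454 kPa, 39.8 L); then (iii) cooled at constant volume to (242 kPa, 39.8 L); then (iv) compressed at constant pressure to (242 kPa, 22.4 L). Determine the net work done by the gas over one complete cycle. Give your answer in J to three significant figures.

W_net ≈ 3690 J

Constant-volume legs do no work.
W(ii) = (454)(39.8 − 22.4) = 7900 J; W(iv) = (242)(22.4 − 39.8) = -4211 J.
W_net = 7900 − 4211 = 3689 J (the clockwise enclosed area).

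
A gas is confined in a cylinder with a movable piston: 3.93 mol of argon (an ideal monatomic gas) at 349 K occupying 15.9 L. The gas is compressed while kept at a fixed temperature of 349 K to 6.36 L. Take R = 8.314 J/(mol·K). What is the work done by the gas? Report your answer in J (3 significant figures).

W ≈ -10400 J

Isothermal: W = nRT ln(V₂/V₁).
W = (3.93)(8.314)(349) × ln(6.36/15.9)
  = 11403 × -0.9163
W_by_gas = -10449 J.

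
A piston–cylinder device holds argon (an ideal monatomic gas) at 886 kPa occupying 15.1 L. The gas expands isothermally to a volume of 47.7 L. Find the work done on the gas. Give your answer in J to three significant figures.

Isothermal: W = nRT ln(V₂/V₁) = P₁V₁ ln(V₂/V₁).
P₁V₁ = (886 kPa)(15.1 L) = 13379 J.
W = 13379 × ln(47.7/15.1) = 13379 × 1.15
W_by_gas = 15389 J; work on gas = −W_by = -15389 J.

W ≈ -15400 J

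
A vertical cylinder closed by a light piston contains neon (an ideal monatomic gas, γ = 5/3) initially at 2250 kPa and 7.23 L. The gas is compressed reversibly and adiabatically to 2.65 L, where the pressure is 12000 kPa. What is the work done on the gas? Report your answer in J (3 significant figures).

W ≈ 23300 J

Adiabatic: W = (P₁V₁ − P₂V₂)/(γ − 1) with γ = 5/3.
P₁V₁ = 16268 J, P₂V₂ = 31800 J.
W = (16268 − 31800) / 0.6667 = -23299 J.
Work on gas = −W_by = 23299 J.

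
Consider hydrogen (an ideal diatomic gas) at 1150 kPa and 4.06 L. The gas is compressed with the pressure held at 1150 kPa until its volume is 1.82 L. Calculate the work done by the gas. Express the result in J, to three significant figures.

Isobaric: W = P ΔV.
W = (1150 kPa)(1.82 − 4.06 L) = (1150)(-2.24) = -2576 J.

W ≈ -2580 J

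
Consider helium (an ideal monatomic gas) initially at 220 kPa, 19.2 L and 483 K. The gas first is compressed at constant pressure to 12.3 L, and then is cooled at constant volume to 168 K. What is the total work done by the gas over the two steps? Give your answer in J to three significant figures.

W_total ≈ -1520 J

Step 1 (isobaric): W = PΔV = (220 kPa)(12.3 − 19.2 L) = -1518 J.
Step 2 (isochoric): W = 0 (constant volume).
W_total = -1518 + 0 = -1518 J.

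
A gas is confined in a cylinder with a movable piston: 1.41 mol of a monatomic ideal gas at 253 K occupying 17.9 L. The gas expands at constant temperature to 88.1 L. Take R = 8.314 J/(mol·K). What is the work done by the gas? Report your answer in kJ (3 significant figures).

Isothermal: W = nRT ln(V₂/V₁).
W = (1.41)(8.314)(253) × ln(88.1/17.9)
  = 2966 × 1.594
W_by_gas = 4727 J.

W ≈ 4.73 kJ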